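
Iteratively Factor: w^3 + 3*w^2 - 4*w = (w)*(w^2 + 3*w - 4) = w*(w + 4)*(w - 1)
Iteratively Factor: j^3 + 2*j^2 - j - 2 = (j + 2)*(j^2 - 1) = (j + 1)*(j + 2)*(j - 1)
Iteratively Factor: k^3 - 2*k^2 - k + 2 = (k + 1)*(k^2 - 3*k + 2) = (k - 1)*(k + 1)*(k - 2)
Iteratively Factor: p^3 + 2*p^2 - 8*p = (p)*(p^2 + 2*p - 8) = p*(p - 2)*(p + 4)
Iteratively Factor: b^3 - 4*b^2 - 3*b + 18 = (b - 3)*(b^2 - b - 6) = (b - 3)^2*(b + 2)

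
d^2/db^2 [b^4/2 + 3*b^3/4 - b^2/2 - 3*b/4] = 6*b^2 + 9*b/2 - 1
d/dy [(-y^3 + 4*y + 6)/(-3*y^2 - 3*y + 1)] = (3*y^4 + 6*y^3 + 9*y^2 + 36*y + 22)/(9*y^4 + 18*y^3 + 3*y^2 - 6*y + 1)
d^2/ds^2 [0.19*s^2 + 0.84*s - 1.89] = 0.380000000000000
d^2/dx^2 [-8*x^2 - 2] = -16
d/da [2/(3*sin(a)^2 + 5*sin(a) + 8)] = -2*(6*sin(a) + 5)*cos(a)/(3*sin(a)^2 + 5*sin(a) + 8)^2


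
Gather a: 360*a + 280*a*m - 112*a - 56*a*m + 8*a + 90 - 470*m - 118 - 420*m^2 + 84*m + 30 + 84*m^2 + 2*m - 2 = a*(224*m + 256) - 336*m^2 - 384*m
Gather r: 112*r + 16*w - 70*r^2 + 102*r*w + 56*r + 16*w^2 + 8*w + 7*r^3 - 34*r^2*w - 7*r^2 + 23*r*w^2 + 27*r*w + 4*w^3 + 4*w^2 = 7*r^3 + r^2*(-34*w - 77) + r*(23*w^2 + 129*w + 168) + 4*w^3 + 20*w^2 + 24*w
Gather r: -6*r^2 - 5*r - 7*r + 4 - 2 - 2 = -6*r^2 - 12*r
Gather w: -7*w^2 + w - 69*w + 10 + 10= -7*w^2 - 68*w + 20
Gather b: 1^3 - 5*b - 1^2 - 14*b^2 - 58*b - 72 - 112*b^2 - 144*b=-126*b^2 - 207*b - 72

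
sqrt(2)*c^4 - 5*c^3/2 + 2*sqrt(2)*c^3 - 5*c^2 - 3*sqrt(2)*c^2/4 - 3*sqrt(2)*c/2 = c*(c + 2)*(c - 3*sqrt(2)/2)*(sqrt(2)*c + 1/2)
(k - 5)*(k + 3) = k^2 - 2*k - 15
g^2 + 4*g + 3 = (g + 1)*(g + 3)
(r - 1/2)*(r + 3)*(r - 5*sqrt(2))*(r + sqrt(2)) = r^4 - 4*sqrt(2)*r^3 + 5*r^3/2 - 10*sqrt(2)*r^2 - 23*r^2/2 - 25*r + 6*sqrt(2)*r + 15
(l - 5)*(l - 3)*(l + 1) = l^3 - 7*l^2 + 7*l + 15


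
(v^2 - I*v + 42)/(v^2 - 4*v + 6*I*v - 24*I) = (v - 7*I)/(v - 4)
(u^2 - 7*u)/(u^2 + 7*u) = (u - 7)/(u + 7)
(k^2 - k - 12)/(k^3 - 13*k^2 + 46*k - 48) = (k^2 - k - 12)/(k^3 - 13*k^2 + 46*k - 48)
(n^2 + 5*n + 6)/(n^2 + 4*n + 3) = (n + 2)/(n + 1)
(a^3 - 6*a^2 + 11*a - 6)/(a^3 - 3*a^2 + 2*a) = (a - 3)/a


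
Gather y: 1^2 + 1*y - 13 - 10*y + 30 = 18 - 9*y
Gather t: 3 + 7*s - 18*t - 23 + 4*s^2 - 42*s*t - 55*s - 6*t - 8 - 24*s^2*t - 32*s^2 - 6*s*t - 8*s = -28*s^2 - 56*s + t*(-24*s^2 - 48*s - 24) - 28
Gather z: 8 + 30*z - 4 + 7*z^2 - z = 7*z^2 + 29*z + 4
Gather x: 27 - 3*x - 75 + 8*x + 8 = 5*x - 40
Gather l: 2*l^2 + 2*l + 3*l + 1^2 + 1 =2*l^2 + 5*l + 2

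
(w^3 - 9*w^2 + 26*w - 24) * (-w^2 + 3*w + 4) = -w^5 + 12*w^4 - 49*w^3 + 66*w^2 + 32*w - 96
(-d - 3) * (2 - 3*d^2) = 3*d^3 + 9*d^2 - 2*d - 6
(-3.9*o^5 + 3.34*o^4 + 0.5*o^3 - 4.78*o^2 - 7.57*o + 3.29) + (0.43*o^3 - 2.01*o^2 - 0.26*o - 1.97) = -3.9*o^5 + 3.34*o^4 + 0.93*o^3 - 6.79*o^2 - 7.83*o + 1.32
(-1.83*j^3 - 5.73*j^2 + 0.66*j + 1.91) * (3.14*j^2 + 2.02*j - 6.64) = -5.7462*j^5 - 21.6888*j^4 + 2.649*j^3 + 45.3778*j^2 - 0.5242*j - 12.6824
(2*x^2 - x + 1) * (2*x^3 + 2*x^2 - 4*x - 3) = 4*x^5 + 2*x^4 - 8*x^3 - x - 3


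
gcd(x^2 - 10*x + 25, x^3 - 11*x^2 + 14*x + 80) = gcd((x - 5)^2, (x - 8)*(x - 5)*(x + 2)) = x - 5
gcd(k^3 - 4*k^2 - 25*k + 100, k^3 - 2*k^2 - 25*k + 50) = k^2 - 25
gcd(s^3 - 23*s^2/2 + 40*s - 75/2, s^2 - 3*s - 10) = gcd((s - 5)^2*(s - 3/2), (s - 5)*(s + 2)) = s - 5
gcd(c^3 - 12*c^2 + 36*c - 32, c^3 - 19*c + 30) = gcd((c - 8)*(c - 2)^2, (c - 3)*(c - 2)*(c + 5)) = c - 2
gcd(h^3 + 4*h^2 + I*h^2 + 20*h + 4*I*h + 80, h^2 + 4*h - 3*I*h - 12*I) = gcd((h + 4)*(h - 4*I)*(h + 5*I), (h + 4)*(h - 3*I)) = h + 4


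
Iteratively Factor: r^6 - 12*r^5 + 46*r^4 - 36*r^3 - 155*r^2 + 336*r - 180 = (r - 2)*(r^5 - 10*r^4 + 26*r^3 + 16*r^2 - 123*r + 90) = (r - 3)*(r - 2)*(r^4 - 7*r^3 + 5*r^2 + 31*r - 30) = (r - 3)*(r - 2)*(r - 1)*(r^3 - 6*r^2 - r + 30) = (r - 5)*(r - 3)*(r - 2)*(r - 1)*(r^2 - r - 6) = (r - 5)*(r - 3)^2*(r - 2)*(r - 1)*(r + 2)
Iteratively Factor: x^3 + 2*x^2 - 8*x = (x)*(x^2 + 2*x - 8) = x*(x - 2)*(x + 4)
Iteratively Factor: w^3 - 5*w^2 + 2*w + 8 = (w - 4)*(w^2 - w - 2) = (w - 4)*(w + 1)*(w - 2)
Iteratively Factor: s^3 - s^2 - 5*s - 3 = (s + 1)*(s^2 - 2*s - 3) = (s + 1)^2*(s - 3)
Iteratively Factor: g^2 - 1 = (g + 1)*(g - 1)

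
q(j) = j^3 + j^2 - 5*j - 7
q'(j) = 3*j^2 + 2*j - 5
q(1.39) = -9.33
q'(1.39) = 3.58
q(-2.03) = -1.09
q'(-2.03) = 3.30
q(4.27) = 67.74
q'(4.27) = 58.24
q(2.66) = 5.60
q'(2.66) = 21.55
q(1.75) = -7.33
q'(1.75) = 7.69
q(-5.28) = -99.92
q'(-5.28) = 68.08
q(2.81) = 9.03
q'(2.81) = 24.31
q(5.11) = 126.99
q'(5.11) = 83.56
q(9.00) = 758.00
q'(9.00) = 256.00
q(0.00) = -7.00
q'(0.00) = -5.00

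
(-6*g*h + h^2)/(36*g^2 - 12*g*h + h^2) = -h/(6*g - h)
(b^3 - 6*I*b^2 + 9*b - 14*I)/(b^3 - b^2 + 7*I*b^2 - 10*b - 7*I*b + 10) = (b^2 - 8*I*b - 7)/(b^2 + b*(-1 + 5*I) - 5*I)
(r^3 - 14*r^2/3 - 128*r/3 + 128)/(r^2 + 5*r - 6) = (3*r^2 - 32*r + 64)/(3*(r - 1))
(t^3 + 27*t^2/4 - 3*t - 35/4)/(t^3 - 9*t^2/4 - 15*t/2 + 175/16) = 4*(t^2 + 8*t + 7)/(4*t^2 - 4*t - 35)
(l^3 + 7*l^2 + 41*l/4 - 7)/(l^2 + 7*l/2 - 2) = l + 7/2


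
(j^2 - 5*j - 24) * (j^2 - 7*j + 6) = j^4 - 12*j^3 + 17*j^2 + 138*j - 144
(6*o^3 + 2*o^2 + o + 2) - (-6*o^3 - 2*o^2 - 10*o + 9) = 12*o^3 + 4*o^2 + 11*o - 7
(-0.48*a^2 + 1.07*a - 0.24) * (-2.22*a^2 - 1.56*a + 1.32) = 1.0656*a^4 - 1.6266*a^3 - 1.77*a^2 + 1.7868*a - 0.3168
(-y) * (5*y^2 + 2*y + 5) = -5*y^3 - 2*y^2 - 5*y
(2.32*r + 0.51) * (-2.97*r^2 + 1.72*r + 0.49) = -6.8904*r^3 + 2.4757*r^2 + 2.014*r + 0.2499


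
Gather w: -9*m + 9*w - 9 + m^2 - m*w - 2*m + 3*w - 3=m^2 - 11*m + w*(12 - m) - 12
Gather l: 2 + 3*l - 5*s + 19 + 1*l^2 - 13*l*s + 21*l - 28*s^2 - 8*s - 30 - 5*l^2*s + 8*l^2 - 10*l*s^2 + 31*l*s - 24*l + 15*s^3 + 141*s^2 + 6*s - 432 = l^2*(9 - 5*s) + l*(-10*s^2 + 18*s) + 15*s^3 + 113*s^2 - 7*s - 441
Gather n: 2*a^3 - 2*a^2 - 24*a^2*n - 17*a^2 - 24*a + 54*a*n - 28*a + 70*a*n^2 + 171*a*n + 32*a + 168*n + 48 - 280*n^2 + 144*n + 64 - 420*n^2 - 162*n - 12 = 2*a^3 - 19*a^2 - 20*a + n^2*(70*a - 700) + n*(-24*a^2 + 225*a + 150) + 100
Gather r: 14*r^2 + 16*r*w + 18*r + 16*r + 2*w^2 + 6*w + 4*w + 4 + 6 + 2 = 14*r^2 + r*(16*w + 34) + 2*w^2 + 10*w + 12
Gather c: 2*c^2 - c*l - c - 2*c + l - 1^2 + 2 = 2*c^2 + c*(-l - 3) + l + 1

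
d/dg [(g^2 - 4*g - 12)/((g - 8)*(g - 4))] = 8*(-g^2 + 11*g - 34)/(g^4 - 24*g^3 + 208*g^2 - 768*g + 1024)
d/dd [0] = 0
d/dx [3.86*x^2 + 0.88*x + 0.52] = 7.72*x + 0.88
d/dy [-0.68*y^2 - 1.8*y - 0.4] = -1.36*y - 1.8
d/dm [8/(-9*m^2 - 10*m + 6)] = 16*(9*m + 5)/(9*m^2 + 10*m - 6)^2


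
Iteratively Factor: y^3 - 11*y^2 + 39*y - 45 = (y - 3)*(y^2 - 8*y + 15) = (y - 3)^2*(y - 5)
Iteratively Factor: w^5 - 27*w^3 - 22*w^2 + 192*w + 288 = (w + 3)*(w^4 - 3*w^3 - 18*w^2 + 32*w + 96) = (w - 4)*(w + 3)*(w^3 + w^2 - 14*w - 24) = (w - 4)^2*(w + 3)*(w^2 + 5*w + 6) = (w - 4)^2*(w + 2)*(w + 3)*(w + 3)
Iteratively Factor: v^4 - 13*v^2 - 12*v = (v - 4)*(v^3 + 4*v^2 + 3*v) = (v - 4)*(v + 1)*(v^2 + 3*v) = (v - 4)*(v + 1)*(v + 3)*(v)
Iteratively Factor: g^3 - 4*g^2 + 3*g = (g)*(g^2 - 4*g + 3) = g*(g - 3)*(g - 1)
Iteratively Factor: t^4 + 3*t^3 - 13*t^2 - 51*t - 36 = (t + 3)*(t^3 - 13*t - 12) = (t + 3)^2*(t^2 - 3*t - 4) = (t + 1)*(t + 3)^2*(t - 4)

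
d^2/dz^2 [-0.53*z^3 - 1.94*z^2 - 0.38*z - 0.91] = -3.18*z - 3.88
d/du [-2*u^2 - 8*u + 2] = -4*u - 8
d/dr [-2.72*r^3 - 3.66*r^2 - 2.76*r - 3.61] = -8.16*r^2 - 7.32*r - 2.76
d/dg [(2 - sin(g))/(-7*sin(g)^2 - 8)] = (-7*sin(g)^2 + 28*sin(g) + 8)*cos(g)/(7*sin(g)^2 + 8)^2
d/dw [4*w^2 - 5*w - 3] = 8*w - 5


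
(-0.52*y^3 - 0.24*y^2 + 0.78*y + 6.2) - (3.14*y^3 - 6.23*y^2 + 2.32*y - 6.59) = -3.66*y^3 + 5.99*y^2 - 1.54*y + 12.79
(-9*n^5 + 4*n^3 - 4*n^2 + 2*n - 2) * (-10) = 90*n^5 - 40*n^3 + 40*n^2 - 20*n + 20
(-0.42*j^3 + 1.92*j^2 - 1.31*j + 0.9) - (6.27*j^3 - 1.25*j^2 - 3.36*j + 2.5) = -6.69*j^3 + 3.17*j^2 + 2.05*j - 1.6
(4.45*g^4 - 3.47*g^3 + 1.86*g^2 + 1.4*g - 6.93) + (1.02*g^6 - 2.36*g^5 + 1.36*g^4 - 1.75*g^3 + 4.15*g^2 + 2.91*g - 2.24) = 1.02*g^6 - 2.36*g^5 + 5.81*g^4 - 5.22*g^3 + 6.01*g^2 + 4.31*g - 9.17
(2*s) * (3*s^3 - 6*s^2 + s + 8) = 6*s^4 - 12*s^3 + 2*s^2 + 16*s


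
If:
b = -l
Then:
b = -l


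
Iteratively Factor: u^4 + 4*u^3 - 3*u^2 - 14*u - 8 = (u + 4)*(u^3 - 3*u - 2) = (u - 2)*(u + 4)*(u^2 + 2*u + 1) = (u - 2)*(u + 1)*(u + 4)*(u + 1)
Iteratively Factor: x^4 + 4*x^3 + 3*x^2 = (x + 3)*(x^3 + x^2) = x*(x + 3)*(x^2 + x) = x*(x + 1)*(x + 3)*(x)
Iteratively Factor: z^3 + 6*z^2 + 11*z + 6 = (z + 2)*(z^2 + 4*z + 3) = (z + 1)*(z + 2)*(z + 3)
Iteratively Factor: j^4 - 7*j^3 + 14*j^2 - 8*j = (j - 1)*(j^3 - 6*j^2 + 8*j) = j*(j - 1)*(j^2 - 6*j + 8) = j*(j - 2)*(j - 1)*(j - 4)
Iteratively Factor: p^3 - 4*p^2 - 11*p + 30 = (p - 2)*(p^2 - 2*p - 15) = (p - 2)*(p + 3)*(p - 5)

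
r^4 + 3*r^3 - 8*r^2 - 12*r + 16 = (r - 2)*(r - 1)*(r + 2)*(r + 4)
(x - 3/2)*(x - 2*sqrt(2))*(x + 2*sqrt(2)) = x^3 - 3*x^2/2 - 8*x + 12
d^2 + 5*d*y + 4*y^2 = (d + y)*(d + 4*y)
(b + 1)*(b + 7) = b^2 + 8*b + 7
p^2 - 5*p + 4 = (p - 4)*(p - 1)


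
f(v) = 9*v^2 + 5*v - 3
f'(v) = 18*v + 5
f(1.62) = 28.72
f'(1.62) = 34.16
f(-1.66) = 13.50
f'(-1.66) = -24.88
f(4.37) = 190.72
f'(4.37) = 83.66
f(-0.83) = -0.95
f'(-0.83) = -9.94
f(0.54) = 2.32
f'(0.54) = 14.72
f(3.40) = 118.04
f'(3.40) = 66.20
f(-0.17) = -3.59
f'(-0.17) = 1.94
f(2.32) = 57.04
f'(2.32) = 46.76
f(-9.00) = 681.00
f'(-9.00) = -157.00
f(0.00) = -3.00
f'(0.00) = 5.00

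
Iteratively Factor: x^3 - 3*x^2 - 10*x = (x)*(x^2 - 3*x - 10) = x*(x + 2)*(x - 5)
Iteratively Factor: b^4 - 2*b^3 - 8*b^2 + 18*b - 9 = (b - 1)*(b^3 - b^2 - 9*b + 9) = (b - 3)*(b - 1)*(b^2 + 2*b - 3) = (b - 3)*(b - 1)*(b + 3)*(b - 1)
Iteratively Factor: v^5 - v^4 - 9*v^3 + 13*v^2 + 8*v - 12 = (v - 2)*(v^4 + v^3 - 7*v^2 - v + 6) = (v - 2)*(v - 1)*(v^3 + 2*v^2 - 5*v - 6) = (v - 2)^2*(v - 1)*(v^2 + 4*v + 3) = (v - 2)^2*(v - 1)*(v + 3)*(v + 1)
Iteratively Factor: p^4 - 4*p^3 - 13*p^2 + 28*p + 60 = (p + 2)*(p^3 - 6*p^2 - p + 30) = (p - 3)*(p + 2)*(p^2 - 3*p - 10) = (p - 5)*(p - 3)*(p + 2)*(p + 2)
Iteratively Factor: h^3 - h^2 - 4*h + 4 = (h + 2)*(h^2 - 3*h + 2) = (h - 2)*(h + 2)*(h - 1)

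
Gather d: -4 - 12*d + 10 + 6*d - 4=2 - 6*d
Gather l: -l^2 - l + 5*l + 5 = -l^2 + 4*l + 5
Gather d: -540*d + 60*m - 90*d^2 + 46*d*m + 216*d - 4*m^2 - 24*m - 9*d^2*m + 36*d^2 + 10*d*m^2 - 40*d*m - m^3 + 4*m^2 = d^2*(-9*m - 54) + d*(10*m^2 + 6*m - 324) - m^3 + 36*m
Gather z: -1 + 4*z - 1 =4*z - 2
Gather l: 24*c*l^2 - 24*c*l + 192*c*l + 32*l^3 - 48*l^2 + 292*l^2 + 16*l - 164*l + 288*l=32*l^3 + l^2*(24*c + 244) + l*(168*c + 140)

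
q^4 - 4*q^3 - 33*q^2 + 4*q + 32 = (q - 8)*(q - 1)*(q + 1)*(q + 4)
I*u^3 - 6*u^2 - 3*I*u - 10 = (u + 2*I)*(u + 5*I)*(I*u + 1)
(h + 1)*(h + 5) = h^2 + 6*h + 5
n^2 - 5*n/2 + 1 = (n - 2)*(n - 1/2)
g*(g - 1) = g^2 - g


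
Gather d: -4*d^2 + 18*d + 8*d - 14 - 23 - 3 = -4*d^2 + 26*d - 40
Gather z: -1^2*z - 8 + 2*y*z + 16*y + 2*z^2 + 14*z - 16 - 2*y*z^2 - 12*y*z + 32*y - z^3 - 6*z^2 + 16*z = 48*y - z^3 + z^2*(-2*y - 4) + z*(29 - 10*y) - 24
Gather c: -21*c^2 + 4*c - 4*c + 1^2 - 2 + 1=-21*c^2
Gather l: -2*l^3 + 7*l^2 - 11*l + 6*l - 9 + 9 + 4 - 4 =-2*l^3 + 7*l^2 - 5*l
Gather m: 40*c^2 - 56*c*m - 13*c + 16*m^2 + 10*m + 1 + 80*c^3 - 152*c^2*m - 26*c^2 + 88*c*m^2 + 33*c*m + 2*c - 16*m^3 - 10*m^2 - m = 80*c^3 + 14*c^2 - 11*c - 16*m^3 + m^2*(88*c + 6) + m*(-152*c^2 - 23*c + 9) + 1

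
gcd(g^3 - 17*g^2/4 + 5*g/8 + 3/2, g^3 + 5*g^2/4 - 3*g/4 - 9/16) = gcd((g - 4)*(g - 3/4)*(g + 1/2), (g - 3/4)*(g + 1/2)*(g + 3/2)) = g^2 - g/4 - 3/8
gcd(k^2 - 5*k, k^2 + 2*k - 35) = k - 5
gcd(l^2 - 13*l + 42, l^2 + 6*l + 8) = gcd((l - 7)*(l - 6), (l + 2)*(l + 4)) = 1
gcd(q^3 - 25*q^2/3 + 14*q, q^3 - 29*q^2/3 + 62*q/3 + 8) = q - 6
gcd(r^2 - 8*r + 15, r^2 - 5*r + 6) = r - 3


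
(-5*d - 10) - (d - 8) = -6*d - 2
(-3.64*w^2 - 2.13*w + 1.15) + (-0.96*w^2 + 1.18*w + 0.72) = -4.6*w^2 - 0.95*w + 1.87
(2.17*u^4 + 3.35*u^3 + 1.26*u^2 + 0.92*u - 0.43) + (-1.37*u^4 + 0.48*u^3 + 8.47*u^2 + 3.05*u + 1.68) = 0.8*u^4 + 3.83*u^3 + 9.73*u^2 + 3.97*u + 1.25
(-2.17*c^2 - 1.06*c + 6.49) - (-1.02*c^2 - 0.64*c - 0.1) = -1.15*c^2 - 0.42*c + 6.59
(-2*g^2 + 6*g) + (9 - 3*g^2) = -5*g^2 + 6*g + 9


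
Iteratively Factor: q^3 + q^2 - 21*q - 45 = (q - 5)*(q^2 + 6*q + 9) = (q - 5)*(q + 3)*(q + 3)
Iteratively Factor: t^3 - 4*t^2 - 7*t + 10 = (t + 2)*(t^2 - 6*t + 5) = (t - 1)*(t + 2)*(t - 5)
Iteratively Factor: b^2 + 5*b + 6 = (b + 3)*(b + 2)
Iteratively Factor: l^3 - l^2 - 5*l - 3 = (l + 1)*(l^2 - 2*l - 3) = (l - 3)*(l + 1)*(l + 1)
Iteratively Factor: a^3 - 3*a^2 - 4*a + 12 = (a - 3)*(a^2 - 4) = (a - 3)*(a + 2)*(a - 2)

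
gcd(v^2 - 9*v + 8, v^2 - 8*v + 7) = v - 1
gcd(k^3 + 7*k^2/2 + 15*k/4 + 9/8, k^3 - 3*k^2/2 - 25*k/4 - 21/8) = k^2 + 2*k + 3/4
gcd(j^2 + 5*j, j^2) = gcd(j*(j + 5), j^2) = j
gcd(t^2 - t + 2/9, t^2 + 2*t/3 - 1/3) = t - 1/3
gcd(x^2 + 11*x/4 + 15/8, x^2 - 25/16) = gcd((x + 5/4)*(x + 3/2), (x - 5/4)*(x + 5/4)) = x + 5/4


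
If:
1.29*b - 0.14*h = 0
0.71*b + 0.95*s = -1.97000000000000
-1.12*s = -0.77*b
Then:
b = -1.45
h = -13.32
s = -0.99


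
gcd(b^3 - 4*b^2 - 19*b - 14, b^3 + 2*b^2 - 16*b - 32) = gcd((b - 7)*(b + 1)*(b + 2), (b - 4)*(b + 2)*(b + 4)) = b + 2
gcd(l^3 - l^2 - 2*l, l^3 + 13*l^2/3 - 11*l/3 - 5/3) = 1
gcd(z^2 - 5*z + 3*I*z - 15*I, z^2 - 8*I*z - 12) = 1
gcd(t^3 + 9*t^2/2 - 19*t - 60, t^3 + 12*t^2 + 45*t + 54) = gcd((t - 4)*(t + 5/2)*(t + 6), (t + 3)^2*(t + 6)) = t + 6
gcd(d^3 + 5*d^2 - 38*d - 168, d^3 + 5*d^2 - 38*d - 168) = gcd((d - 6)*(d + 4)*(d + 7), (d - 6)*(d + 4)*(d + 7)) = d^3 + 5*d^2 - 38*d - 168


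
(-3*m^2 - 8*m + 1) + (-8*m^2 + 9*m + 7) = -11*m^2 + m + 8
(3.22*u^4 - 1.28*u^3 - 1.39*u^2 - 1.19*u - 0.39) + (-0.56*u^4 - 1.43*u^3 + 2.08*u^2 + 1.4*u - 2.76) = 2.66*u^4 - 2.71*u^3 + 0.69*u^2 + 0.21*u - 3.15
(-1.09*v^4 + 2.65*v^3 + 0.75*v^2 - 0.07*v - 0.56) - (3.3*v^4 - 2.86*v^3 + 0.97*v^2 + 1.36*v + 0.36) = -4.39*v^4 + 5.51*v^3 - 0.22*v^2 - 1.43*v - 0.92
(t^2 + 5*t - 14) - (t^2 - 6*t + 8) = 11*t - 22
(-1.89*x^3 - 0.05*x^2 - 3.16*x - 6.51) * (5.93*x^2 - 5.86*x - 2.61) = -11.2077*x^5 + 10.7789*x^4 - 13.5129*x^3 - 19.9562*x^2 + 46.3962*x + 16.9911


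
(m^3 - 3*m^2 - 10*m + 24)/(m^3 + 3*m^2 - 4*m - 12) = (m - 4)/(m + 2)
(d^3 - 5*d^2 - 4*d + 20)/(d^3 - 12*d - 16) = (d^2 - 7*d + 10)/(d^2 - 2*d - 8)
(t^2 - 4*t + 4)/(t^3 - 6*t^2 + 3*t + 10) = (t - 2)/(t^2 - 4*t - 5)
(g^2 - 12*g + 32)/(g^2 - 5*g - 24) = (g - 4)/(g + 3)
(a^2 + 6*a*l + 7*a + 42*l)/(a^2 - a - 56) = (a + 6*l)/(a - 8)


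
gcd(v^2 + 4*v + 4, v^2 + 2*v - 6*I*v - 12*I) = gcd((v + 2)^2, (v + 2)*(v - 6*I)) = v + 2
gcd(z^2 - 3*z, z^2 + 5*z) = z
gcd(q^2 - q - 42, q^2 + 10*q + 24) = q + 6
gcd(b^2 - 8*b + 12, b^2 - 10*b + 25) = 1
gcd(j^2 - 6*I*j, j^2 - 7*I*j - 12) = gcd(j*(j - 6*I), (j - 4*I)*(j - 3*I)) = 1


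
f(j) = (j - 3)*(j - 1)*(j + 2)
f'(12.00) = 379.00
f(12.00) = 1386.00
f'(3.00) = 10.00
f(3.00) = 0.00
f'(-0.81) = 0.21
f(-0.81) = 8.21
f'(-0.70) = -0.73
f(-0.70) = 8.18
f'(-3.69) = 50.61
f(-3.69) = -53.03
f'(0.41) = -6.14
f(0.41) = 3.68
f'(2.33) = 1.97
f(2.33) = -3.86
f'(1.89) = -1.84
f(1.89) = -3.84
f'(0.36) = -6.05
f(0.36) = 3.99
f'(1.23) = -5.38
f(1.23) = -1.31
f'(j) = (j - 3)*(j - 1) + (j - 3)*(j + 2) + (j - 1)*(j + 2)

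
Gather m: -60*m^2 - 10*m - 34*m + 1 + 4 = -60*m^2 - 44*m + 5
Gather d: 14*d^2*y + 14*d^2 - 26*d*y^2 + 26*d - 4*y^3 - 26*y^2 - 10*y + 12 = d^2*(14*y + 14) + d*(26 - 26*y^2) - 4*y^3 - 26*y^2 - 10*y + 12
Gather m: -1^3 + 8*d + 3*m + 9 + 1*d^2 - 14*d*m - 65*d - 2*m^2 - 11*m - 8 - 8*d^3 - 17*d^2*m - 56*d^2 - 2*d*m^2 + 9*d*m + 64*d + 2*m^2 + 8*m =-8*d^3 - 55*d^2 - 2*d*m^2 + 7*d + m*(-17*d^2 - 5*d)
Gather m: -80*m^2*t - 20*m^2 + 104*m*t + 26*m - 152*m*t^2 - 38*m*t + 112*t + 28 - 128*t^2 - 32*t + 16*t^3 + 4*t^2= m^2*(-80*t - 20) + m*(-152*t^2 + 66*t + 26) + 16*t^3 - 124*t^2 + 80*t + 28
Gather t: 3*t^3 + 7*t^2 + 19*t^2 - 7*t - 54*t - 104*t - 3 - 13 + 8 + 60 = 3*t^3 + 26*t^2 - 165*t + 52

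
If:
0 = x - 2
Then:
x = 2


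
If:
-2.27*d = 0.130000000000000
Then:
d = -0.06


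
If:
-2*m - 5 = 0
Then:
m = -5/2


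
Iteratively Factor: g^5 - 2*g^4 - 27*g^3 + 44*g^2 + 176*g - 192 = (g - 4)*(g^4 + 2*g^3 - 19*g^2 - 32*g + 48) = (g - 4)^2*(g^3 + 6*g^2 + 5*g - 12) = (g - 4)^2*(g + 3)*(g^2 + 3*g - 4) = (g - 4)^2*(g - 1)*(g + 3)*(g + 4)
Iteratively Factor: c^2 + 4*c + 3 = (c + 1)*(c + 3)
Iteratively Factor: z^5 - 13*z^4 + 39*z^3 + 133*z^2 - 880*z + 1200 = (z + 4)*(z^4 - 17*z^3 + 107*z^2 - 295*z + 300) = (z - 3)*(z + 4)*(z^3 - 14*z^2 + 65*z - 100) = (z - 5)*(z - 3)*(z + 4)*(z^2 - 9*z + 20) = (z - 5)*(z - 4)*(z - 3)*(z + 4)*(z - 5)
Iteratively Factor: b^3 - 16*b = (b + 4)*(b^2 - 4*b) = b*(b + 4)*(b - 4)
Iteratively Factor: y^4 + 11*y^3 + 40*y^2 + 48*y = (y + 4)*(y^3 + 7*y^2 + 12*y) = (y + 4)^2*(y^2 + 3*y) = y*(y + 4)^2*(y + 3)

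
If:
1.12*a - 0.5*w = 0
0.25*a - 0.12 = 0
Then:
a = 0.48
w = 1.08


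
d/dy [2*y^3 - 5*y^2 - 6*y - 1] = 6*y^2 - 10*y - 6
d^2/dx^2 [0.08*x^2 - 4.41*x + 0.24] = 0.160000000000000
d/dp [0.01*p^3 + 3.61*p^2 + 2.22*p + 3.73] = 0.03*p^2 + 7.22*p + 2.22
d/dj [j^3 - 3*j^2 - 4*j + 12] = 3*j^2 - 6*j - 4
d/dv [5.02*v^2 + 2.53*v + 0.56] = 10.04*v + 2.53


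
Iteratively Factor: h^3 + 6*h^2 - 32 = (h + 4)*(h^2 + 2*h - 8) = (h + 4)^2*(h - 2)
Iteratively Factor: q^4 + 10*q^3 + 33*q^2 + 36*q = (q + 4)*(q^3 + 6*q^2 + 9*q) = (q + 3)*(q + 4)*(q^2 + 3*q) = (q + 3)^2*(q + 4)*(q)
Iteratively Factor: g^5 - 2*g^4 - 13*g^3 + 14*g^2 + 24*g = (g + 1)*(g^4 - 3*g^3 - 10*g^2 + 24*g) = (g - 2)*(g + 1)*(g^3 - g^2 - 12*g) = g*(g - 2)*(g + 1)*(g^2 - g - 12) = g*(g - 4)*(g - 2)*(g + 1)*(g + 3)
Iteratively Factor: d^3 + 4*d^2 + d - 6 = (d - 1)*(d^2 + 5*d + 6) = (d - 1)*(d + 2)*(d + 3)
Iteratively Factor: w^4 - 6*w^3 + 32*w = (w)*(w^3 - 6*w^2 + 32) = w*(w - 4)*(w^2 - 2*w - 8) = w*(w - 4)*(w + 2)*(w - 4)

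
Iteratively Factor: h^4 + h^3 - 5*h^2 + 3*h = (h)*(h^3 + h^2 - 5*h + 3) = h*(h - 1)*(h^2 + 2*h - 3) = h*(h - 1)*(h + 3)*(h - 1)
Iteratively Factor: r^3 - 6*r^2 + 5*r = (r - 1)*(r^2 - 5*r) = r*(r - 1)*(r - 5)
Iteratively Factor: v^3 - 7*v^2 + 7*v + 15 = (v - 5)*(v^2 - 2*v - 3) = (v - 5)*(v - 3)*(v + 1)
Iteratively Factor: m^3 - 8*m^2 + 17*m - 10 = (m - 1)*(m^2 - 7*m + 10) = (m - 2)*(m - 1)*(m - 5)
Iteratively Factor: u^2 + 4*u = (u)*(u + 4)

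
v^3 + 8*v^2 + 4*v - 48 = (v - 2)*(v + 4)*(v + 6)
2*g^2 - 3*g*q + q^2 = (-2*g + q)*(-g + q)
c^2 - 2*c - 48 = (c - 8)*(c + 6)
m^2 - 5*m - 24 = (m - 8)*(m + 3)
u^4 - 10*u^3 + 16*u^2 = u^2*(u - 8)*(u - 2)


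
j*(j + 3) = j^2 + 3*j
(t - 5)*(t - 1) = t^2 - 6*t + 5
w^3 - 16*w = w*(w - 4)*(w + 4)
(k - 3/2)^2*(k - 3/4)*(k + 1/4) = k^4 - 7*k^3/2 + 57*k^2/16 - 9*k/16 - 27/64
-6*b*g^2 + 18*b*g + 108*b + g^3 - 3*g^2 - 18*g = (-6*b + g)*(g - 6)*(g + 3)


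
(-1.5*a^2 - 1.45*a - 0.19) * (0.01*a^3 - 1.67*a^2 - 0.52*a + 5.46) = -0.015*a^5 + 2.4905*a^4 + 3.1996*a^3 - 7.1187*a^2 - 7.8182*a - 1.0374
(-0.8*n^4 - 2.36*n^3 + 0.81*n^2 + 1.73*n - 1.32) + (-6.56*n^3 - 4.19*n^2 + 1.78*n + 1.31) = -0.8*n^4 - 8.92*n^3 - 3.38*n^2 + 3.51*n - 0.01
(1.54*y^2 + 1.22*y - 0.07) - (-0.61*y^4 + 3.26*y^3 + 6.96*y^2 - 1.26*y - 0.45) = 0.61*y^4 - 3.26*y^3 - 5.42*y^2 + 2.48*y + 0.38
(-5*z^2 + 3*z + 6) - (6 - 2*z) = -5*z^2 + 5*z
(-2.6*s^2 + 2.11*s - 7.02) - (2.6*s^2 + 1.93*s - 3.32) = -5.2*s^2 + 0.18*s - 3.7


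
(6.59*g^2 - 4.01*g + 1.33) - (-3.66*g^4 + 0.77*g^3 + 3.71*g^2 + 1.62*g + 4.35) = 3.66*g^4 - 0.77*g^3 + 2.88*g^2 - 5.63*g - 3.02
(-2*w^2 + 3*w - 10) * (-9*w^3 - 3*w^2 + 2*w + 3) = 18*w^5 - 21*w^4 + 77*w^3 + 30*w^2 - 11*w - 30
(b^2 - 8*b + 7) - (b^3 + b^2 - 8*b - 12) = 19 - b^3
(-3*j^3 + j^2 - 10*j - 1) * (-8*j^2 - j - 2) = 24*j^5 - 5*j^4 + 85*j^3 + 16*j^2 + 21*j + 2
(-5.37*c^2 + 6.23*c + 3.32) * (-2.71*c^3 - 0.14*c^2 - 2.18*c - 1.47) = 14.5527*c^5 - 16.1315*c^4 + 1.8372*c^3 - 6.1523*c^2 - 16.3957*c - 4.8804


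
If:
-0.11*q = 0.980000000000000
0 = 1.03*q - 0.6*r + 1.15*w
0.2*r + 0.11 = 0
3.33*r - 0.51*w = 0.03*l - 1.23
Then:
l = -150.82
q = -8.91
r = -0.55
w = 7.69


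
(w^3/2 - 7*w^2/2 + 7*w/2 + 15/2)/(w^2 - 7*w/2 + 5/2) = (w^3 - 7*w^2 + 7*w + 15)/(2*w^2 - 7*w + 5)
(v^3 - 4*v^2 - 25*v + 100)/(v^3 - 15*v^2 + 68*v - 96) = (v^2 - 25)/(v^2 - 11*v + 24)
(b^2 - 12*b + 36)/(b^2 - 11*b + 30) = (b - 6)/(b - 5)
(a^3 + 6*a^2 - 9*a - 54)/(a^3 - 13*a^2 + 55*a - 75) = (a^2 + 9*a + 18)/(a^2 - 10*a + 25)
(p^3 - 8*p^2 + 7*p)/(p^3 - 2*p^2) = (p^2 - 8*p + 7)/(p*(p - 2))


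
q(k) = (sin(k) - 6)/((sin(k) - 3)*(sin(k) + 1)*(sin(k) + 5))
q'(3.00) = 0.31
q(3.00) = 0.35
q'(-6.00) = -0.23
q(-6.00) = 0.31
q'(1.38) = -0.01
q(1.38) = 0.21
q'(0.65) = -0.11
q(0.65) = 0.25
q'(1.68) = 0.01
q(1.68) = 0.21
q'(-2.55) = 1.84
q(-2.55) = 0.94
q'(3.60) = 1.24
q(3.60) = 0.74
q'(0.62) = -0.12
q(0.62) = 0.25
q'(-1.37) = -216.15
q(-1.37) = 21.71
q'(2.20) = 0.06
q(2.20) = 0.23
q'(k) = -(sin(k) - 6)*cos(k)/((sin(k) - 3)*(sin(k) + 1)*(sin(k) + 5)^2) - (sin(k) - 6)*cos(k)/((sin(k) - 3)*(sin(k) + 1)^2*(sin(k) + 5)) - (sin(k) - 6)*cos(k)/((sin(k) - 3)^2*(sin(k) + 1)*(sin(k) + 5)) + cos(k)/((sin(k) - 3)*(sin(k) + 1)*(sin(k) + 5))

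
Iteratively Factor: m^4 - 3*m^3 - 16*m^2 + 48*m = (m - 4)*(m^3 + m^2 - 12*m) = (m - 4)*(m + 4)*(m^2 - 3*m) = m*(m - 4)*(m + 4)*(m - 3)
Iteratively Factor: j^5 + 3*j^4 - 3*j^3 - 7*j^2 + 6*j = (j)*(j^4 + 3*j^3 - 3*j^2 - 7*j + 6) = j*(j - 1)*(j^3 + 4*j^2 + j - 6) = j*(j - 1)^2*(j^2 + 5*j + 6) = j*(j - 1)^2*(j + 2)*(j + 3)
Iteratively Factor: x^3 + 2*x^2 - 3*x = (x + 3)*(x^2 - x) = x*(x + 3)*(x - 1)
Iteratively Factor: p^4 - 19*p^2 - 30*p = (p + 3)*(p^3 - 3*p^2 - 10*p) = (p - 5)*(p + 3)*(p^2 + 2*p) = p*(p - 5)*(p + 3)*(p + 2)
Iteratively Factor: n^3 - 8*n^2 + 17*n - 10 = (n - 1)*(n^2 - 7*n + 10) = (n - 2)*(n - 1)*(n - 5)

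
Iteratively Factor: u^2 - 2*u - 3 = (u + 1)*(u - 3)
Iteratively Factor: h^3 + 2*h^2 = (h)*(h^2 + 2*h) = h*(h + 2)*(h)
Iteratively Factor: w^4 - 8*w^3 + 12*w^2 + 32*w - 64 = (w + 2)*(w^3 - 10*w^2 + 32*w - 32) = (w - 4)*(w + 2)*(w^2 - 6*w + 8) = (w - 4)^2*(w + 2)*(w - 2)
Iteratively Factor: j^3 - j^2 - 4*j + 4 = (j + 2)*(j^2 - 3*j + 2) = (j - 1)*(j + 2)*(j - 2)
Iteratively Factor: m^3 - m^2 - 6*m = (m - 3)*(m^2 + 2*m) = (m - 3)*(m + 2)*(m)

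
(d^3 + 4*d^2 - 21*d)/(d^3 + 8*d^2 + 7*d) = (d - 3)/(d + 1)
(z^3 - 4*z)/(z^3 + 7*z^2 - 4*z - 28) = z/(z + 7)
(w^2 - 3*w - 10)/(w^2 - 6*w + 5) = (w + 2)/(w - 1)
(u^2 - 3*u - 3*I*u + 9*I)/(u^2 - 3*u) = (u - 3*I)/u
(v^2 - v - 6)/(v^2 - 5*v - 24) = (-v^2 + v + 6)/(-v^2 + 5*v + 24)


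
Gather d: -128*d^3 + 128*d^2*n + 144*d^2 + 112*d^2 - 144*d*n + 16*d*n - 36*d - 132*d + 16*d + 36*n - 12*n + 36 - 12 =-128*d^3 + d^2*(128*n + 256) + d*(-128*n - 152) + 24*n + 24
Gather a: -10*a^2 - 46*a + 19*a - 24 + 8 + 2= -10*a^2 - 27*a - 14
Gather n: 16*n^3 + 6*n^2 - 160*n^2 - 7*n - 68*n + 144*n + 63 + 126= 16*n^3 - 154*n^2 + 69*n + 189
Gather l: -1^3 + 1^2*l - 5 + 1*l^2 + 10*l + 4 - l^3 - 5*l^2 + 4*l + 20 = -l^3 - 4*l^2 + 15*l + 18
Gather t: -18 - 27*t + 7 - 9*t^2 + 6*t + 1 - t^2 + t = -10*t^2 - 20*t - 10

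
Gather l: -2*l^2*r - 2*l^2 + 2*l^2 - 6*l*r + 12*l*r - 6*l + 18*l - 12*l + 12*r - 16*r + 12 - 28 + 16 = -2*l^2*r + 6*l*r - 4*r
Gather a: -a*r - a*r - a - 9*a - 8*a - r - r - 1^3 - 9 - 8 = a*(-2*r - 18) - 2*r - 18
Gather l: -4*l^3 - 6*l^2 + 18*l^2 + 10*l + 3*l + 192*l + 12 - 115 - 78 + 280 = -4*l^3 + 12*l^2 + 205*l + 99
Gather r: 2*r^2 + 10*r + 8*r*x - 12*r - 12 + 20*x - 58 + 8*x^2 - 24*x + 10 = 2*r^2 + r*(8*x - 2) + 8*x^2 - 4*x - 60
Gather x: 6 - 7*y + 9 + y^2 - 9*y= y^2 - 16*y + 15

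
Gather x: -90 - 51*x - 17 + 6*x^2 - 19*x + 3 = 6*x^2 - 70*x - 104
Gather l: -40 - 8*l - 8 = -8*l - 48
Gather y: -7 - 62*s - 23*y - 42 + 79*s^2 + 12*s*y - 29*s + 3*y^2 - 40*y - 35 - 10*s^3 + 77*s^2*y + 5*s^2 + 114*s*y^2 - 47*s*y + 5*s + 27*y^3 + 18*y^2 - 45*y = -10*s^3 + 84*s^2 - 86*s + 27*y^3 + y^2*(114*s + 21) + y*(77*s^2 - 35*s - 108) - 84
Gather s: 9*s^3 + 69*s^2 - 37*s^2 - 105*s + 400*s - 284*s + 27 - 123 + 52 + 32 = 9*s^3 + 32*s^2 + 11*s - 12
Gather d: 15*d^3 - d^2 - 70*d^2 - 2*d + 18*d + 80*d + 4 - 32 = 15*d^3 - 71*d^2 + 96*d - 28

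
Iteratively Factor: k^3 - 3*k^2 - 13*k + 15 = (k + 3)*(k^2 - 6*k + 5) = (k - 1)*(k + 3)*(k - 5)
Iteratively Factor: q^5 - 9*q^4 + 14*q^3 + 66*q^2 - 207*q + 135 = (q - 1)*(q^4 - 8*q^3 + 6*q^2 + 72*q - 135) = (q - 1)*(q + 3)*(q^3 - 11*q^2 + 39*q - 45) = (q - 5)*(q - 1)*(q + 3)*(q^2 - 6*q + 9) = (q - 5)*(q - 3)*(q - 1)*(q + 3)*(q - 3)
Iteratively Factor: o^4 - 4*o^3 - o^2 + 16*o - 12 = (o - 2)*(o^3 - 2*o^2 - 5*o + 6) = (o - 3)*(o - 2)*(o^2 + o - 2) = (o - 3)*(o - 2)*(o + 2)*(o - 1)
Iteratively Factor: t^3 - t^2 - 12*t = (t)*(t^2 - t - 12) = t*(t - 4)*(t + 3)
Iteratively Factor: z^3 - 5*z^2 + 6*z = (z - 2)*(z^2 - 3*z) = (z - 3)*(z - 2)*(z)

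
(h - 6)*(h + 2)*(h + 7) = h^3 + 3*h^2 - 40*h - 84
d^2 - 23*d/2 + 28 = (d - 8)*(d - 7/2)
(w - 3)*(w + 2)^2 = w^3 + w^2 - 8*w - 12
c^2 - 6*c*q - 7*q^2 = (c - 7*q)*(c + q)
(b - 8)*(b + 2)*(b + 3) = b^3 - 3*b^2 - 34*b - 48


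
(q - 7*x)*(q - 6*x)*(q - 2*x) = q^3 - 15*q^2*x + 68*q*x^2 - 84*x^3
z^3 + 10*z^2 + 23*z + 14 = (z + 1)*(z + 2)*(z + 7)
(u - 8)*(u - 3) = u^2 - 11*u + 24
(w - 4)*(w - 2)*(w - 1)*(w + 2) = w^4 - 5*w^3 + 20*w - 16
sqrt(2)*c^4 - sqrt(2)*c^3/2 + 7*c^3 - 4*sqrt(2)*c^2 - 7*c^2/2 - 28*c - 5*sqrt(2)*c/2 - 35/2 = (c - 5/2)*(c + 1)*(c + 7*sqrt(2)/2)*(sqrt(2)*c + sqrt(2))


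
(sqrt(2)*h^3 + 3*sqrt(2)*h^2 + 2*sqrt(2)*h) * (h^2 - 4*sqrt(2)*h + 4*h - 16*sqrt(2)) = sqrt(2)*h^5 - 8*h^4 + 7*sqrt(2)*h^4 - 56*h^3 + 14*sqrt(2)*h^3 - 112*h^2 + 8*sqrt(2)*h^2 - 64*h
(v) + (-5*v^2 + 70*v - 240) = -5*v^2 + 71*v - 240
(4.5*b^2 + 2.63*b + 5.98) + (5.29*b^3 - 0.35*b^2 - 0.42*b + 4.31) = 5.29*b^3 + 4.15*b^2 + 2.21*b + 10.29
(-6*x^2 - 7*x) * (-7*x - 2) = 42*x^3 + 61*x^2 + 14*x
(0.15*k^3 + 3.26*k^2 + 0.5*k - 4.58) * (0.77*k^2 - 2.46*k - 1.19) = 0.1155*k^5 + 2.1412*k^4 - 7.8131*k^3 - 8.636*k^2 + 10.6718*k + 5.4502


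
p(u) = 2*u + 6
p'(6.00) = 2.00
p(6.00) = 18.00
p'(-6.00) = 2.00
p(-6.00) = -6.00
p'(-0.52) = 2.00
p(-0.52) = 4.96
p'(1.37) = 2.00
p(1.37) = 8.74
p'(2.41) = 2.00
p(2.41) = 10.82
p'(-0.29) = 2.00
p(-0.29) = 5.42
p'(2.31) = 2.00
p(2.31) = 10.62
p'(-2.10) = 2.00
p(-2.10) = 1.80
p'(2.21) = 2.00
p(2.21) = 10.42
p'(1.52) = 2.00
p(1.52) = 9.04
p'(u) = 2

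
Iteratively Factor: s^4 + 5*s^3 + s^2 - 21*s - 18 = (s + 1)*(s^3 + 4*s^2 - 3*s - 18) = (s + 1)*(s + 3)*(s^2 + s - 6) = (s - 2)*(s + 1)*(s + 3)*(s + 3)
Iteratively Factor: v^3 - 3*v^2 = (v)*(v^2 - 3*v) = v*(v - 3)*(v)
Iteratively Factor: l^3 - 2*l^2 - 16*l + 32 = (l - 4)*(l^2 + 2*l - 8) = (l - 4)*(l + 4)*(l - 2)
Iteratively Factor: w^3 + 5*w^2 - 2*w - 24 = (w + 4)*(w^2 + w - 6) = (w - 2)*(w + 4)*(w + 3)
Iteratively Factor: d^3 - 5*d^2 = (d)*(d^2 - 5*d) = d^2*(d - 5)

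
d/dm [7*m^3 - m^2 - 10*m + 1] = 21*m^2 - 2*m - 10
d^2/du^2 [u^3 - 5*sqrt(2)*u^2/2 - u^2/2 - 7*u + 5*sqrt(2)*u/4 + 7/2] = 6*u - 5*sqrt(2) - 1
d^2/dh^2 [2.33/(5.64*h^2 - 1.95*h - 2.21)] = (148.232736*h^2 - 51.25068*h - 2.33*(11.28*h - 1.95)*(22.56*h - 3.9) - 58.084104)/(-5.64*h^2 + 1.95*h + 2.21)^3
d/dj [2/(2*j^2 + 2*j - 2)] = (-2*j - 1)/(j^2 + j - 1)^2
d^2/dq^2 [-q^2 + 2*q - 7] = -2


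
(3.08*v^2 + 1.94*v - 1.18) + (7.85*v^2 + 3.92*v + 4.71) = 10.93*v^2 + 5.86*v + 3.53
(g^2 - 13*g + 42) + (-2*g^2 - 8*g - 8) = -g^2 - 21*g + 34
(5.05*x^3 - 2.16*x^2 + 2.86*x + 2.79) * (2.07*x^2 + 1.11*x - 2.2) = 10.4535*x^5 + 1.1343*x^4 - 7.5874*x^3 + 13.7019*x^2 - 3.1951*x - 6.138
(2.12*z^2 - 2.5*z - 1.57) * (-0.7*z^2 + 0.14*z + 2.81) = -1.484*z^4 + 2.0468*z^3 + 6.7062*z^2 - 7.2448*z - 4.4117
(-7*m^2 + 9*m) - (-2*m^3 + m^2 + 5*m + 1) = 2*m^3 - 8*m^2 + 4*m - 1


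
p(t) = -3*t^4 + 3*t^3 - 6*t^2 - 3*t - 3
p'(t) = -12*t^3 + 9*t^2 - 12*t - 3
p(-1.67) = -52.03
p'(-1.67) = 98.03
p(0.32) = -4.51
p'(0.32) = -6.31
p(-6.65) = -6997.51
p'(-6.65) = 4003.76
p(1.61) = -31.02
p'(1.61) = -49.07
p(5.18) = -1922.49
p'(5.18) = -1491.57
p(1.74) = -38.08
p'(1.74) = -59.85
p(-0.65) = -4.94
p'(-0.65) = 11.90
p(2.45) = -110.34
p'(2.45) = -154.85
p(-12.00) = -68223.00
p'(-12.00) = 22173.00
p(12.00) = -57927.00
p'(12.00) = -19587.00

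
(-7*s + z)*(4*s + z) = -28*s^2 - 3*s*z + z^2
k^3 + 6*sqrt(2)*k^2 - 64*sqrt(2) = (k - 2*sqrt(2))*(k + 4*sqrt(2))^2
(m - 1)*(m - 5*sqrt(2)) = m^2 - 5*sqrt(2)*m - m + 5*sqrt(2)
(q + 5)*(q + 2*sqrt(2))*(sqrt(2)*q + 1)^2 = 2*q^4 + 6*sqrt(2)*q^3 + 10*q^3 + 9*q^2 + 30*sqrt(2)*q^2 + 2*sqrt(2)*q + 45*q + 10*sqrt(2)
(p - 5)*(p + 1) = p^2 - 4*p - 5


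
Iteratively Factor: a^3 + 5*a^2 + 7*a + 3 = (a + 1)*(a^2 + 4*a + 3) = (a + 1)^2*(a + 3)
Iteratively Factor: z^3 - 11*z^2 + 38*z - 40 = (z - 4)*(z^2 - 7*z + 10) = (z - 4)*(z - 2)*(z - 5)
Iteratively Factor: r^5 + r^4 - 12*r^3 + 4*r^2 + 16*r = (r - 2)*(r^4 + 3*r^3 - 6*r^2 - 8*r) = (r - 2)^2*(r^3 + 5*r^2 + 4*r) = r*(r - 2)^2*(r^2 + 5*r + 4) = r*(r - 2)^2*(r + 1)*(r + 4)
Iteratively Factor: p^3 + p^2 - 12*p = (p + 4)*(p^2 - 3*p) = (p - 3)*(p + 4)*(p)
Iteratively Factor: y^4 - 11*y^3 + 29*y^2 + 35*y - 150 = (y - 5)*(y^3 - 6*y^2 - y + 30) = (y - 5)^2*(y^2 - y - 6) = (y - 5)^2*(y - 3)*(y + 2)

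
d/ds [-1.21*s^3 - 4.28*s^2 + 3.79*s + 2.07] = -3.63*s^2 - 8.56*s + 3.79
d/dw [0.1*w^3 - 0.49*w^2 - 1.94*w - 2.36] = 0.3*w^2 - 0.98*w - 1.94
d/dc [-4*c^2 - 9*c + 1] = -8*c - 9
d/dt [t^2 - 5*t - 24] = 2*t - 5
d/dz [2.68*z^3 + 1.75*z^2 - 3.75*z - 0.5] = 8.04*z^2 + 3.5*z - 3.75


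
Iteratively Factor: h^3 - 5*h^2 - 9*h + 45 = (h - 5)*(h^2 - 9) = (h - 5)*(h + 3)*(h - 3)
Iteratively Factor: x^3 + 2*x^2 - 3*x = (x + 3)*(x^2 - x) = x*(x + 3)*(x - 1)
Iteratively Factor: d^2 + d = (d + 1)*(d)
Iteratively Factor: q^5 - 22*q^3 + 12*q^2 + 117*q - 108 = (q - 1)*(q^4 + q^3 - 21*q^2 - 9*q + 108) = (q - 1)*(q + 3)*(q^3 - 2*q^2 - 15*q + 36) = (q - 3)*(q - 1)*(q + 3)*(q^2 + q - 12) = (q - 3)^2*(q - 1)*(q + 3)*(q + 4)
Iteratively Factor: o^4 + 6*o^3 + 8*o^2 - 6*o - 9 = (o - 1)*(o^3 + 7*o^2 + 15*o + 9) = (o - 1)*(o + 1)*(o^2 + 6*o + 9) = (o - 1)*(o + 1)*(o + 3)*(o + 3)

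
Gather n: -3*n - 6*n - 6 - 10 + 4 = -9*n - 12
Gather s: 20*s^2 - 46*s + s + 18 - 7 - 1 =20*s^2 - 45*s + 10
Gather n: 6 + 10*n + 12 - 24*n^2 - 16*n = -24*n^2 - 6*n + 18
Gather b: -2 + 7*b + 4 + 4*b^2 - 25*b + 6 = 4*b^2 - 18*b + 8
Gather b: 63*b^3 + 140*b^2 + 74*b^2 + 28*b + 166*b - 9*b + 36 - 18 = 63*b^3 + 214*b^2 + 185*b + 18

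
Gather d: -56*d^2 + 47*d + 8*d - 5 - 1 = -56*d^2 + 55*d - 6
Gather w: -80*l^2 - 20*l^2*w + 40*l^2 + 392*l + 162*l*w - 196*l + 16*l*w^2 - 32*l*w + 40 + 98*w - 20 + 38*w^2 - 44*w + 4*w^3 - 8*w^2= -40*l^2 + 196*l + 4*w^3 + w^2*(16*l + 30) + w*(-20*l^2 + 130*l + 54) + 20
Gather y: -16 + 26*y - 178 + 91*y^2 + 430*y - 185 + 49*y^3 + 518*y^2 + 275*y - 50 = 49*y^3 + 609*y^2 + 731*y - 429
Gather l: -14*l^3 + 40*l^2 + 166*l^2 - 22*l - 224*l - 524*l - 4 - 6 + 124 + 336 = -14*l^3 + 206*l^2 - 770*l + 450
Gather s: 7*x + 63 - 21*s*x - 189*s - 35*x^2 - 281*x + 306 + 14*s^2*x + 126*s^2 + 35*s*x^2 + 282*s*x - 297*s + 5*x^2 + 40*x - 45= s^2*(14*x + 126) + s*(35*x^2 + 261*x - 486) - 30*x^2 - 234*x + 324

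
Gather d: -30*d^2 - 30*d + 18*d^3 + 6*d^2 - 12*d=18*d^3 - 24*d^2 - 42*d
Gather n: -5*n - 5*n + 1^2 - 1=-10*n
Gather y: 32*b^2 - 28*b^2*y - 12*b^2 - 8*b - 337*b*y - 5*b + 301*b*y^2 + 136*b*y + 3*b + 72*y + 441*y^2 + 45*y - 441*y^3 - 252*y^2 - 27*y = 20*b^2 - 10*b - 441*y^3 + y^2*(301*b + 189) + y*(-28*b^2 - 201*b + 90)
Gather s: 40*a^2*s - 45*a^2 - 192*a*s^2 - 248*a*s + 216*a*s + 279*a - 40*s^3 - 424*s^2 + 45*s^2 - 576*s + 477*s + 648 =-45*a^2 + 279*a - 40*s^3 + s^2*(-192*a - 379) + s*(40*a^2 - 32*a - 99) + 648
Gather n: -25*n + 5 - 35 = -25*n - 30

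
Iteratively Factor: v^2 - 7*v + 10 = (v - 2)*(v - 5)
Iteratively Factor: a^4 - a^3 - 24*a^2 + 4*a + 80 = (a + 4)*(a^3 - 5*a^2 - 4*a + 20) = (a - 5)*(a + 4)*(a^2 - 4) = (a - 5)*(a - 2)*(a + 4)*(a + 2)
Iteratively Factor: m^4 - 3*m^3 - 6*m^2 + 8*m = (m + 2)*(m^3 - 5*m^2 + 4*m) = (m - 1)*(m + 2)*(m^2 - 4*m) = m*(m - 1)*(m + 2)*(m - 4)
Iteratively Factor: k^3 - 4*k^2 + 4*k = (k - 2)*(k^2 - 2*k) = (k - 2)^2*(k)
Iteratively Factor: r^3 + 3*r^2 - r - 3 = (r + 3)*(r^2 - 1) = (r + 1)*(r + 3)*(r - 1)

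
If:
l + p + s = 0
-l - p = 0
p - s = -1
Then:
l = 1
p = -1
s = 0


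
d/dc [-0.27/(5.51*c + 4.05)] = 1.4877/(5.51*c + 4.05)^2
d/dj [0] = 0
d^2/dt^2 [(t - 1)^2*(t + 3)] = 6*t + 2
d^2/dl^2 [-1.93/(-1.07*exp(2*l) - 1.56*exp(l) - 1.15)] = (1.93*(2.14*exp(l) + 1.56)*(4.28*exp(l) + 3.12)*exp(l) - (8.2604*exp(l) + 3.0108)*(1.07*exp(2*l) + 1.56*exp(l) + 1.15))*exp(l)/(1.07*exp(2*l) + 1.56*exp(l) + 1.15)^3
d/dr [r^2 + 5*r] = 2*r + 5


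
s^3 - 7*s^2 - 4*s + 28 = (s - 7)*(s - 2)*(s + 2)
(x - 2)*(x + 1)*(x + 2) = x^3 + x^2 - 4*x - 4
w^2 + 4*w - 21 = (w - 3)*(w + 7)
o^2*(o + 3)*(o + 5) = o^4 + 8*o^3 + 15*o^2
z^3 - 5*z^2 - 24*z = z*(z - 8)*(z + 3)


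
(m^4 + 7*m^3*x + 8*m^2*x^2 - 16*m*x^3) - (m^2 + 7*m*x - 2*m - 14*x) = m^4 + 7*m^3*x + 8*m^2*x^2 - m^2 - 16*m*x^3 - 7*m*x + 2*m + 14*x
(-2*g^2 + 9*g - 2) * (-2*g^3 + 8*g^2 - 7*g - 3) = 4*g^5 - 34*g^4 + 90*g^3 - 73*g^2 - 13*g + 6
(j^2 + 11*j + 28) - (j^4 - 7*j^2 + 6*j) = -j^4 + 8*j^2 + 5*j + 28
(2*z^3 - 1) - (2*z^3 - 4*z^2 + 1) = 4*z^2 - 2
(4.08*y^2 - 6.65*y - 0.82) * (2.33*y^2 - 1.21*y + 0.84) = 9.5064*y^4 - 20.4313*y^3 + 9.5631*y^2 - 4.5938*y - 0.6888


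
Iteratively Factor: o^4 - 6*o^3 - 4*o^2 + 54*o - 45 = (o - 1)*(o^3 - 5*o^2 - 9*o + 45) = (o - 5)*(o - 1)*(o^2 - 9) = (o - 5)*(o - 1)*(o + 3)*(o - 3)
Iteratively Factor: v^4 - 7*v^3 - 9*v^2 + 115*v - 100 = (v - 1)*(v^3 - 6*v^2 - 15*v + 100) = (v - 1)*(v + 4)*(v^2 - 10*v + 25) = (v - 5)*(v - 1)*(v + 4)*(v - 5)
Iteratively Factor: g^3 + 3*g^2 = (g)*(g^2 + 3*g) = g^2*(g + 3)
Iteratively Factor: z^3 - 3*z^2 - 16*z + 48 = (z + 4)*(z^2 - 7*z + 12) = (z - 4)*(z + 4)*(z - 3)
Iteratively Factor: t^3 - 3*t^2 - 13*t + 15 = (t + 3)*(t^2 - 6*t + 5) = (t - 5)*(t + 3)*(t - 1)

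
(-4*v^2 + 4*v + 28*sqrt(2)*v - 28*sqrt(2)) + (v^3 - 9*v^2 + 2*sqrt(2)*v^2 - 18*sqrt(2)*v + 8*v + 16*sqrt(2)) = v^3 - 13*v^2 + 2*sqrt(2)*v^2 + 12*v + 10*sqrt(2)*v - 12*sqrt(2)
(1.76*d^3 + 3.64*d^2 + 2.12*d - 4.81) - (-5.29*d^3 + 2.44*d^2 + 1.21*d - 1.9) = 7.05*d^3 + 1.2*d^2 + 0.91*d - 2.91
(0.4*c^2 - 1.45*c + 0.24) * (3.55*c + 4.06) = 1.42*c^3 - 3.5235*c^2 - 5.035*c + 0.9744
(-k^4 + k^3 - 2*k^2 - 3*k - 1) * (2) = -2*k^4 + 2*k^3 - 4*k^2 - 6*k - 2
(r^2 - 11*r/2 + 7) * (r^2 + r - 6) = r^4 - 9*r^3/2 - 9*r^2/2 + 40*r - 42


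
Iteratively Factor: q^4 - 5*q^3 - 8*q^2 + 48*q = (q - 4)*(q^3 - q^2 - 12*q) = q*(q - 4)*(q^2 - q - 12) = q*(q - 4)*(q + 3)*(q - 4)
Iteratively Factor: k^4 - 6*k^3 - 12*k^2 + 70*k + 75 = (k + 3)*(k^3 - 9*k^2 + 15*k + 25) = (k + 1)*(k + 3)*(k^2 - 10*k + 25) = (k - 5)*(k + 1)*(k + 3)*(k - 5)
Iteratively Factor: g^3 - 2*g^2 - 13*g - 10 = (g - 5)*(g^2 + 3*g + 2) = (g - 5)*(g + 1)*(g + 2)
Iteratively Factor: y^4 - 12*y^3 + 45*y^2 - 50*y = (y - 5)*(y^3 - 7*y^2 + 10*y) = (y - 5)*(y - 2)*(y^2 - 5*y) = (y - 5)^2*(y - 2)*(y)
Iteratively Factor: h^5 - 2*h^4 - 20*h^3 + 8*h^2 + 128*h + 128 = (h + 2)*(h^4 - 4*h^3 - 12*h^2 + 32*h + 64) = (h + 2)^2*(h^3 - 6*h^2 + 32) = (h - 4)*(h + 2)^2*(h^2 - 2*h - 8) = (h - 4)^2*(h + 2)^2*(h + 2)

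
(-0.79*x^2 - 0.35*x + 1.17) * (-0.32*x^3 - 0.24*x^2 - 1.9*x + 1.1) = 0.2528*x^5 + 0.3016*x^4 + 1.2106*x^3 - 0.4848*x^2 - 2.608*x + 1.287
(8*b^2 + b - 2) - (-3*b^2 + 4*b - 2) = 11*b^2 - 3*b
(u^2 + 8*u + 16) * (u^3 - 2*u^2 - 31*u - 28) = u^5 + 6*u^4 - 31*u^3 - 308*u^2 - 720*u - 448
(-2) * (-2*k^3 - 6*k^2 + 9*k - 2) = 4*k^3 + 12*k^2 - 18*k + 4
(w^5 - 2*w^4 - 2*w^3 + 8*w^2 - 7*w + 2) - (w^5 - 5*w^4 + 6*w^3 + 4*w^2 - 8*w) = 3*w^4 - 8*w^3 + 4*w^2 + w + 2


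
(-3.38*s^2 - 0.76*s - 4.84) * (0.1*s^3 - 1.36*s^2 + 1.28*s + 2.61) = -0.338*s^5 + 4.5208*s^4 - 3.7768*s^3 - 3.2122*s^2 - 8.1788*s - 12.6324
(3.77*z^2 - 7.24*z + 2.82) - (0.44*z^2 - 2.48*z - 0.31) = 3.33*z^2 - 4.76*z + 3.13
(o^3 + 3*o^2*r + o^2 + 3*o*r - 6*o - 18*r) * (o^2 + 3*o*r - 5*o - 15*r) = o^5 + 6*o^4*r - 4*o^4 + 9*o^3*r^2 - 24*o^3*r - 11*o^3 - 36*o^2*r^2 - 66*o^2*r + 30*o^2 - 99*o*r^2 + 180*o*r + 270*r^2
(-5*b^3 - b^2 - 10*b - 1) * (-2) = 10*b^3 + 2*b^2 + 20*b + 2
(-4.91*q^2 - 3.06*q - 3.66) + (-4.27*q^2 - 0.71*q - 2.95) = -9.18*q^2 - 3.77*q - 6.61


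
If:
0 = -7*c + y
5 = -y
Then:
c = -5/7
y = -5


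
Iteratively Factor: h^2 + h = (h + 1)*(h)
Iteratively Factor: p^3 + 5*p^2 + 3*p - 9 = (p + 3)*(p^2 + 2*p - 3) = (p - 1)*(p + 3)*(p + 3)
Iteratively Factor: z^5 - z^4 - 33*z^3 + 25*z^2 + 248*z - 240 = (z + 4)*(z^4 - 5*z^3 - 13*z^2 + 77*z - 60) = (z - 5)*(z + 4)*(z^3 - 13*z + 12) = (z - 5)*(z - 3)*(z + 4)*(z^2 + 3*z - 4) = (z - 5)*(z - 3)*(z - 1)*(z + 4)*(z + 4)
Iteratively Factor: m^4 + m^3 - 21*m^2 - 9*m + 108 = (m - 3)*(m^3 + 4*m^2 - 9*m - 36) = (m - 3)^2*(m^2 + 7*m + 12) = (m - 3)^2*(m + 3)*(m + 4)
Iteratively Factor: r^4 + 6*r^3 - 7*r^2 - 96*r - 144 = (r - 4)*(r^3 + 10*r^2 + 33*r + 36) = (r - 4)*(r + 3)*(r^2 + 7*r + 12) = (r - 4)*(r + 3)*(r + 4)*(r + 3)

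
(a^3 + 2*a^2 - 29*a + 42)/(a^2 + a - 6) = (a^2 + 4*a - 21)/(a + 3)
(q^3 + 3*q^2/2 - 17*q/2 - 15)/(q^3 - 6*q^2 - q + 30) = (q + 5/2)/(q - 5)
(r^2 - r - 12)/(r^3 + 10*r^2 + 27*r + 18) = (r - 4)/(r^2 + 7*r + 6)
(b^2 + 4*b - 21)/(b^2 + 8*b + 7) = (b - 3)/(b + 1)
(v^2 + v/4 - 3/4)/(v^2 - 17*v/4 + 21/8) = 2*(v + 1)/(2*v - 7)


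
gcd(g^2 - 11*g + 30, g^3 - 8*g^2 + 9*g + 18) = g - 6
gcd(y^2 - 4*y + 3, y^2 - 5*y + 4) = y - 1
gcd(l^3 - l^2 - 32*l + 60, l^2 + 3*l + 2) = 1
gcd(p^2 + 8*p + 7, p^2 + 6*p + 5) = p + 1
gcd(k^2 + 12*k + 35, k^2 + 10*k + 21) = k + 7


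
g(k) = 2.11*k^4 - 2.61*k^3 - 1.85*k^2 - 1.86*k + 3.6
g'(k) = 8.44*k^3 - 7.83*k^2 - 3.7*k - 1.86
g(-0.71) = 5.46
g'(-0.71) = -6.20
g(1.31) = -1.66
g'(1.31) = -1.17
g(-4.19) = 821.24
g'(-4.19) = -744.67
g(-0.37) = 4.21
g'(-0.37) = -1.99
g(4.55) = 615.32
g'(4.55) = 614.22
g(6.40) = 2771.72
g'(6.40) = 1866.24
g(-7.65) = 8304.56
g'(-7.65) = -4210.35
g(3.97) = 327.89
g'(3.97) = 388.14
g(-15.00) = 115242.75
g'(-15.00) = -30193.11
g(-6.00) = 3246.48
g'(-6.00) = -2084.58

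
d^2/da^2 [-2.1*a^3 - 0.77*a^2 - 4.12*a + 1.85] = -12.6*a - 1.54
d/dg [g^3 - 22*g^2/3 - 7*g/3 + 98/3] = 3*g^2 - 44*g/3 - 7/3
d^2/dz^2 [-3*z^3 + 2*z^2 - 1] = 4 - 18*z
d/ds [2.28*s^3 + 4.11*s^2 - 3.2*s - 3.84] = 6.84*s^2 + 8.22*s - 3.2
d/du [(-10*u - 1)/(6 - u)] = -61/(u - 6)^2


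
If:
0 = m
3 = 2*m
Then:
No Solution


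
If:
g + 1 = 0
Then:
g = -1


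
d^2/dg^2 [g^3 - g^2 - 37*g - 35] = 6*g - 2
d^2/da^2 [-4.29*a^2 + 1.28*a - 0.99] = -8.58000000000000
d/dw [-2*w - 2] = -2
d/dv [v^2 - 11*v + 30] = 2*v - 11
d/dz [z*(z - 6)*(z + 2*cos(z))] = -z*(z - 6)*(2*sin(z) - 1) + z*(z + 2*cos(z)) + (z - 6)*(z + 2*cos(z))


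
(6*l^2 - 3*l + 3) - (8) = 6*l^2 - 3*l - 5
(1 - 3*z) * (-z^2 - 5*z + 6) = 3*z^3 + 14*z^2 - 23*z + 6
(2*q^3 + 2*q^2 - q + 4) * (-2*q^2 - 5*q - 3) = -4*q^5 - 14*q^4 - 14*q^3 - 9*q^2 - 17*q - 12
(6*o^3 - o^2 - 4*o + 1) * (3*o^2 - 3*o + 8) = 18*o^5 - 21*o^4 + 39*o^3 + 7*o^2 - 35*o + 8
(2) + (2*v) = 2*v + 2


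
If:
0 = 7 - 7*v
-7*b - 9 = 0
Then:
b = -9/7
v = 1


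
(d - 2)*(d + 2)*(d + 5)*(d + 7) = d^4 + 12*d^3 + 31*d^2 - 48*d - 140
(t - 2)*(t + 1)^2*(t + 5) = t^4 + 5*t^3 - 3*t^2 - 17*t - 10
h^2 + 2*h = h*(h + 2)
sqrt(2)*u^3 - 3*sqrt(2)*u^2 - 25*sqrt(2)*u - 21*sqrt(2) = (u - 7)*(u + 3)*(sqrt(2)*u + sqrt(2))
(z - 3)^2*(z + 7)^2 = z^4 + 8*z^3 - 26*z^2 - 168*z + 441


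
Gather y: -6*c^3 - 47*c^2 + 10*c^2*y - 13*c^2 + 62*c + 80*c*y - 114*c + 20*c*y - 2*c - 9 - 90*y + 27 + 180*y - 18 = -6*c^3 - 60*c^2 - 54*c + y*(10*c^2 + 100*c + 90)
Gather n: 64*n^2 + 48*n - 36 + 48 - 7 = 64*n^2 + 48*n + 5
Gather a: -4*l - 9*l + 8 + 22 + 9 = 39 - 13*l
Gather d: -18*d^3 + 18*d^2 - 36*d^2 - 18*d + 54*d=-18*d^3 - 18*d^2 + 36*d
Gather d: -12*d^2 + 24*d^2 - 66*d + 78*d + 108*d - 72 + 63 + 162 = 12*d^2 + 120*d + 153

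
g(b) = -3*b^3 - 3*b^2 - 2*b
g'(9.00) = -785.00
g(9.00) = -2448.00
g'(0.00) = -2.00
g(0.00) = 0.00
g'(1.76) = -40.44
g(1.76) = -29.17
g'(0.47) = -6.81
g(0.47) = -1.91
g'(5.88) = -348.45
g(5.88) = -725.38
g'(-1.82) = -20.89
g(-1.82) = 11.79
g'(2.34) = -65.32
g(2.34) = -59.55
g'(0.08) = -2.54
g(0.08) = -0.18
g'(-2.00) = -26.00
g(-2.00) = 16.00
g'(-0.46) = -1.14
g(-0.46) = 0.58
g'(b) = -9*b^2 - 6*b - 2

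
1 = 1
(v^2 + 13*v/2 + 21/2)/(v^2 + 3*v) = (v + 7/2)/v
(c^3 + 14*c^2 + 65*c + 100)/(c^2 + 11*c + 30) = (c^2 + 9*c + 20)/(c + 6)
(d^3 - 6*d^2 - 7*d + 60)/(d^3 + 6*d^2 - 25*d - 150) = (d^2 - d - 12)/(d^2 + 11*d + 30)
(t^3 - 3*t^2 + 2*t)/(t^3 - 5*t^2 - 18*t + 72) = t*(t^2 - 3*t + 2)/(t^3 - 5*t^2 - 18*t + 72)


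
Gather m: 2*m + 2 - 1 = 2*m + 1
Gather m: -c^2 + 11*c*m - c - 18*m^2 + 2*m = -c^2 - c - 18*m^2 + m*(11*c + 2)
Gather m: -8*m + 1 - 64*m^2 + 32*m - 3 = -64*m^2 + 24*m - 2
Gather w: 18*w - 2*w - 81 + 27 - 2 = 16*w - 56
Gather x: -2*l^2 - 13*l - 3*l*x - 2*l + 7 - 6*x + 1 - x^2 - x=-2*l^2 - 15*l - x^2 + x*(-3*l - 7) + 8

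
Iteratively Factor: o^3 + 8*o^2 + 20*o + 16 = (o + 4)*(o^2 + 4*o + 4) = (o + 2)*(o + 4)*(o + 2)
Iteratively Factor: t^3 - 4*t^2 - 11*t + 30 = (t + 3)*(t^2 - 7*t + 10) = (t - 2)*(t + 3)*(t - 5)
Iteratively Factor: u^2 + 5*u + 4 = (u + 4)*(u + 1)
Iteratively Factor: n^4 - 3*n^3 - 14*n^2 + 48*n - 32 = (n - 4)*(n^3 + n^2 - 10*n + 8) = (n - 4)*(n - 1)*(n^2 + 2*n - 8) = (n - 4)*(n - 1)*(n + 4)*(n - 2)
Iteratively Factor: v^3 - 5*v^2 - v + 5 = (v + 1)*(v^2 - 6*v + 5) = (v - 5)*(v + 1)*(v - 1)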